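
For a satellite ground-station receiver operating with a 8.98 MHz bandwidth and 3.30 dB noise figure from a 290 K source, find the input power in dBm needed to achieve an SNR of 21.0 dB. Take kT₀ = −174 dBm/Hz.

Sensitivity = −174 + 10 log₁₀(B) + NF + SNR_min
= −174 + 69.53 + 3.30 + 21.0
= −80.17 dBm → −80.2 dBm

−80.2 dBm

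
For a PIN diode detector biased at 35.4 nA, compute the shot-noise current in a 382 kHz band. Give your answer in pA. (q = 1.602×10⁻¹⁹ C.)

I_n = √(2qI·B)
2qI·B = 2 × 1.602×10⁻¹⁹ × 3.54×10⁻⁸ × 3.82×10⁵ = 4.33×10⁻²¹ A²
I_n = √(4.33×10⁻²¹) = 6.58×10⁻¹¹ A = 65.8 pA

65.8 pA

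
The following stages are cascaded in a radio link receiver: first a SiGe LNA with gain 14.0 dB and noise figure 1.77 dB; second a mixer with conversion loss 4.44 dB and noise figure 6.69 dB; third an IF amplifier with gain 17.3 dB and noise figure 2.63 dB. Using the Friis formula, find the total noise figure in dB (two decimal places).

Convert to linear (a loss of L dB is a gain of −L dB): F_i = 10^(NF_i/10), G_i = 10^(G_i,dB/10)
  Stage 1: F_1 = 10^(1.77/10) = 1.503, G_1 = 10^(14.0/10) = 25.12
  Stage 2: F_2 = 10^(6.69/10) = 4.667, G_2 = 10^(−4.44/10) = 0.3597
  Stage 3: F_3 = 10^(2.63/10) = 1.832, G_3 = 10^(17.3/10) = 53.70
Friis cascade:
  F = 1.503 + (4.667 − 1)/25.12 + (1.832 − 1)/9.036 = 1.741
NF = 10 log₁₀(1.741) = 2.41 dB

2.41 dB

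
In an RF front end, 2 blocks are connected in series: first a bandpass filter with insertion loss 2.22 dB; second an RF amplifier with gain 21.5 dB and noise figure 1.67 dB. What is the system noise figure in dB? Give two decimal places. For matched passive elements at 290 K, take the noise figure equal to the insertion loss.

3.89 dB

Convert to linear (a loss of L dB is a gain of −L dB): F_i = 10^(NF_i/10), G_i = 10^(G_i,dB/10)
  Stage 1: F_1 = 10^(2.22/10) = 1.667, G_1 = 10^(−2.22/10) = 0.5998
  Stage 2: F_2 = 10^(1.67/10) = 1.469, G_2 = 10^(21.5/10) = 141.3
Friis cascade:
  F = 1.667 + (1.469 − 1)/0.5998 = 2.449
NF = 10 log₁₀(2.449) = 3.89 dB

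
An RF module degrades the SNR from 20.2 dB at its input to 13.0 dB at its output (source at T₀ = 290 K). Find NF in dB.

7.2 dB

NF (dB) = SNR_in(dB) − SNR_out(dB) when the source is at T₀
NF = 20.2 − 13.0 = 7.2 dB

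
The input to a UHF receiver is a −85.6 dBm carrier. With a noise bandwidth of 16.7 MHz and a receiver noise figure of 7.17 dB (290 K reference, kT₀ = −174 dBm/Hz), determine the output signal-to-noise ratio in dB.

Noise floor: N = −174 + 10 log₁₀(B) + NF
10 log₁₀(1.67×10⁷) = 72.23 dB
N = −174 + 72.23 + 7.17 = −94.60 dBm
SNR = P_sig − N = −85.6 − (−94.60) = 9.00 dB → 9.0 dB

9.0 dB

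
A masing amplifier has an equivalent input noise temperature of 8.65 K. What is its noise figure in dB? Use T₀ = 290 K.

0.128 dB

F = 1 + T_e/T₀ = 1 + 8.65/290 = 1.02983
NF = 10 log₁₀(1.02983) = 0.128 dB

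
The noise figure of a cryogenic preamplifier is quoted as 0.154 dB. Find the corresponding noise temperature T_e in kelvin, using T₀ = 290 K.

F = 10^(0.154/10) = 1.0361
T_e = (F − 1)·T₀ = (1.0361 − 1) × 290 = 10.5 K

10.5 K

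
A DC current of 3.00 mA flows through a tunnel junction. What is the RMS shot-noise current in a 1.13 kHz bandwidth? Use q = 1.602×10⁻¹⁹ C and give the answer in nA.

I_n = √(2qI·B)
2qI·B = 2 × 1.602×10⁻¹⁹ × 3.00×10⁻³ × 1.13×10³ = 1.09×10⁻¹⁸ A²
I_n = √(1.09×10⁻¹⁸) = 1.04×10⁻⁹ A = 1.04 nA

1.04 nA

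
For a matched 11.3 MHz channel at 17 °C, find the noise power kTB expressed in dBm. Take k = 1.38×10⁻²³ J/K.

T = 17 °C + 273.15 = 290.15 K
P_n = kTB = 1.38×10⁻²³ × 290.15 × 1.13×10⁷ = 4.52×10⁻¹⁴ W
In dBm: 10 log₁₀(4.52×10⁻¹⁴ / 10⁻³) = −103.4 dBm

−103.4 dBm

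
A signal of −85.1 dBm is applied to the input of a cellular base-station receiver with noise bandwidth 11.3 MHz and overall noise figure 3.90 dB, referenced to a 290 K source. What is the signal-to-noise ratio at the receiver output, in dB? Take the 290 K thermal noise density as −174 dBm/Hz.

14.5 dB

Noise floor: N = −174 + 10 log₁₀(B) + NF
10 log₁₀(1.13×10⁷) = 70.53 dB
N = −174 + 70.53 + 3.90 = −99.57 dBm
SNR = P_sig − N = −85.1 − (−99.57) = 14.47 dB → 14.5 dB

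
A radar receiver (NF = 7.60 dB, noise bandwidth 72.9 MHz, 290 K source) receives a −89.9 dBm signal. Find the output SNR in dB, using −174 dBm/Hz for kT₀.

−2.1 dB

Noise floor: N = −174 + 10 log₁₀(B) + NF
10 log₁₀(7.29×10⁷) = 78.63 dB
N = −174 + 78.63 + 7.60 = −87.77 dBm
SNR = P_sig − N = −89.9 − (−87.77) = −2.13 dB → −2.1 dB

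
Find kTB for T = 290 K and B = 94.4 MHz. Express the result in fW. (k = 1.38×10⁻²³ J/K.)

378 fW

P_n = kTB = 1.38×10⁻²³ × 290 × 9.44×10⁷ = 3.78×10⁻¹³ W = 378 fW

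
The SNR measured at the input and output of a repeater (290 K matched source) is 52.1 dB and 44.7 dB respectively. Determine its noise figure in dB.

NF (dB) = SNR_in(dB) − SNR_out(dB) when the source is at T₀
NF = 52.1 − 44.7 = 7.4 dB

7.4 dB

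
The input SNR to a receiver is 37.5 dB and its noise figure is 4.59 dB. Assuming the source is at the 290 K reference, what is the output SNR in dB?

32.91 dB

By definition F = SNR_in/SNR_out, so in dB: SNR_out = SNR_in − NF
SNR_out = 37.5 − 4.59 = 32.91 dB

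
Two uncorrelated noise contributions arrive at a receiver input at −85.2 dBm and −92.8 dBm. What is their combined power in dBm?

Convert to linear, add, convert back:
P₁ = 3.02×10⁻¹² W, P₂ = 5.25×10⁻¹³ W
P_tot = 3.54×10⁻¹² W → 10 log₁₀(P_tot / 10⁻³) = −84.5 dBm

−84.5 dBm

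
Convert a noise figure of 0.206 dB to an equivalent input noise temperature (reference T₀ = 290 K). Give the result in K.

14.1 K

F = 10^(0.206/10) = 1.04858
T_e = (F − 1)·T₀ = (1.04858 − 1) × 290 = 14.1 K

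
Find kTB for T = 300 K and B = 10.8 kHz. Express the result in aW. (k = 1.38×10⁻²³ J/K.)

44.7 aW

P_n = kTB = 1.38×10⁻²³ × 300 × 1.08×10⁴ = 4.47×10⁻¹⁷ W = 44.7 aW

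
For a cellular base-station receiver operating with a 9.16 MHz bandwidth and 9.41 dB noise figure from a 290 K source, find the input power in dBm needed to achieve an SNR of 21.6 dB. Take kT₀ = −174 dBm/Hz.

Sensitivity = −174 + 10 log₁₀(B) + NF + SNR_min
= −174 + 69.62 + 9.41 + 21.6
= −73.37 dBm → −73.4 dBm

−73.4 dBm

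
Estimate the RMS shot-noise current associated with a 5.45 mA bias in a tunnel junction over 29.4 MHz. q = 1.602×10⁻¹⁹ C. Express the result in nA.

227 nA

I_n = √(2qI·B)
2qI·B = 2 × 1.602×10⁻¹⁹ × 5.45×10⁻³ × 2.94×10⁷ = 5.13×10⁻¹⁴ A²
I_n = √(5.13×10⁻¹⁴) = 2.27×10⁻⁷ A = 227 nA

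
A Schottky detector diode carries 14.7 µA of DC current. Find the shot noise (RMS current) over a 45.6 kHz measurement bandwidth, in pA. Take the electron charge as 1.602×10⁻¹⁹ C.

I_n = √(2qI·B)
2qI·B = 2 × 1.602×10⁻¹⁹ × 1.47×10⁻⁵ × 4.56×10⁴ = 2.15×10⁻¹⁹ A²
I_n = √(2.15×10⁻¹⁹) = 4.63×10⁻¹⁰ A = 463 pA

463 pA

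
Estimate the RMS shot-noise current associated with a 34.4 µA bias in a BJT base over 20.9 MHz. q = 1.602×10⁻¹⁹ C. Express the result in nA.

15.2 nA

I_n = √(2qI·B)
2qI·B = 2 × 1.602×10⁻¹⁹ × 3.44×10⁻⁵ × 2.09×10⁷ = 2.30×10⁻¹⁶ A²
I_n = √(2.30×10⁻¹⁶) = 1.52×10⁻⁸ A = 15.2 nA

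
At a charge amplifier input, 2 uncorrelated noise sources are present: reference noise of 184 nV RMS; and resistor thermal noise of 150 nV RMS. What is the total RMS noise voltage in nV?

Uncorrelated sources add in power (mean-square): V_tot = √(ΣV_i²)
V_tot = √[(1.84×10⁻⁷)² + (1.50×10⁻⁷)²] = 2.37×10⁻⁷ V = 237 nV

237 nV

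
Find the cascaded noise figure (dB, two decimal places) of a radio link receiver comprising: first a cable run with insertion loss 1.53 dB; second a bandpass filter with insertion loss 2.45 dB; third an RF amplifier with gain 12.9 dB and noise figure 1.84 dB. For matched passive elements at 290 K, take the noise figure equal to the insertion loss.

5.82 dB

Convert to linear (a loss of L dB is a gain of −L dB): F_i = 10^(NF_i/10), G_i = 10^(G_i,dB/10)
  Stage 1: F_1 = 10^(1.53/10) = 1.422, G_1 = 10^(−1.53/10) = 0.7031
  Stage 2: F_2 = 10^(2.45/10) = 1.758, G_2 = 10^(−2.45/10) = 0.5689
  Stage 3: F_3 = 10^(1.84/10) = 1.528, G_3 = 10^(12.9/10) = 19.50
Friis cascade:
  F = 1.422 + (1.758 − 1)/0.7031 + (1.528 − 1)/0.3999 = 3.819
NF = 10 log₁₀(3.819) = 5.82 dB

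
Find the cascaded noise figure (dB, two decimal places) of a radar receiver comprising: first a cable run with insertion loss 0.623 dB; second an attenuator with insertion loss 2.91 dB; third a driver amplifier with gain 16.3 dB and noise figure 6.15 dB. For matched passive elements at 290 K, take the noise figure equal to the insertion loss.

9.68 dB

Convert to linear (a loss of L dB is a gain of −L dB): F_i = 10^(NF_i/10), G_i = 10^(G_i,dB/10)
  Stage 1: F_1 = 10^(0.623/10) = 1.154, G_1 = 10^(−0.623/10) = 0.8664
  Stage 2: F_2 = 10^(2.91/10) = 1.954, G_2 = 10^(−2.91/10) = 0.5117
  Stage 3: F_3 = 10^(6.15/10) = 4.121, G_3 = 10^(16.3/10) = 42.66
Friis cascade:
  F = 1.154 + (1.954 − 1)/0.8664 + (4.121 − 1)/0.4433 = 9.296
NF = 10 log₁₀(9.296) = 9.68 dB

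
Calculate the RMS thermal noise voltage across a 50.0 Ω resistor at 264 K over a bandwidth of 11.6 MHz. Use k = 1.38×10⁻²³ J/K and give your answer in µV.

V_n = √(4kTRB)
4kTRB = 4 × 1.38×10⁻²³ × 264 × 5.00×10¹ × 1.16×10⁷ = 8.45×10⁻¹² V²
V_n = √(8.45×10⁻¹²) = 2.91×10⁻⁶ V = 2.91 µV

2.91 µV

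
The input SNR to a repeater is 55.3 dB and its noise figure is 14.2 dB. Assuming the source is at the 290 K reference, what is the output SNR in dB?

By definition F = SNR_in/SNR_out, so in dB: SNR_out = SNR_in − NF
SNR_out = 55.3 − 14.2 = 41.1 dB

41.1 dB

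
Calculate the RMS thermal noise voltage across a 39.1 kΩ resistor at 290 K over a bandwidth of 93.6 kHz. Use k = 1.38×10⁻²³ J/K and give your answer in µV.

7.65 µV

V_n = √(4kTRB)
4kTRB = 4 × 1.38×10⁻²³ × 290 × 3.91×10⁴ × 9.36×10⁴ = 5.86×10⁻¹¹ V²
V_n = √(5.86×10⁻¹¹) = 7.65×10⁻⁶ V = 7.65 µV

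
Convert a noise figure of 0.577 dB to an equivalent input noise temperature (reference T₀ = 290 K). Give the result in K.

41.2 K

F = 10^(0.577/10) = 1.14209
T_e = (F − 1)·T₀ = (1.14209 − 1) × 290 = 41.2 K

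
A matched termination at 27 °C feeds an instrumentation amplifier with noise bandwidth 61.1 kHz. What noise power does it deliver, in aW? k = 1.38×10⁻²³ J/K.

T = 27 °C + 273.15 = 300.15 K
P_n = kTB = 1.38×10⁻²³ × 300.15 × 6.11×10⁴ = 2.53×10⁻¹⁶ W = 253 aW

253 aW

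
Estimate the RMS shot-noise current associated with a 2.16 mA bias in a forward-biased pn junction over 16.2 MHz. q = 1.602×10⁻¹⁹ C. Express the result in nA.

106 nA

I_n = √(2qI·B)
2qI·B = 2 × 1.602×10⁻¹⁹ × 2.16×10⁻³ × 1.62×10⁷ = 1.12×10⁻¹⁴ A²
I_n = √(1.12×10⁻¹⁴) = 1.06×10⁻⁷ A = 106 nA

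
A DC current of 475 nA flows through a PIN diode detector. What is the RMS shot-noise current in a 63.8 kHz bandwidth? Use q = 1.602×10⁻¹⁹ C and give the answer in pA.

98.5 pA

I_n = √(2qI·B)
2qI·B = 2 × 1.602×10⁻¹⁹ × 4.75×10⁻⁷ × 6.38×10⁴ = 9.71×10⁻²¹ A²
I_n = √(9.71×10⁻²¹) = 9.85×10⁻¹¹ A = 98.5 pA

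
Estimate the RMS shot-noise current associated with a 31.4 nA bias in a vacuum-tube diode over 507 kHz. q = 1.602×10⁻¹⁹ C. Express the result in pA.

71.4 pA

I_n = √(2qI·B)
2qI·B = 2 × 1.602×10⁻¹⁹ × 3.14×10⁻⁸ × 5.07×10⁵ = 5.10×10⁻²¹ A²
I_n = √(5.10×10⁻²¹) = 7.14×10⁻¹¹ A = 71.4 pA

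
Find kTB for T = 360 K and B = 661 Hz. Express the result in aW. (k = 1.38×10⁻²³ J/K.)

P_n = kTB = 1.38×10⁻²³ × 360 × 6.61×10² = 3.28×10⁻¹⁸ W = 3.28 aW

3.28 aW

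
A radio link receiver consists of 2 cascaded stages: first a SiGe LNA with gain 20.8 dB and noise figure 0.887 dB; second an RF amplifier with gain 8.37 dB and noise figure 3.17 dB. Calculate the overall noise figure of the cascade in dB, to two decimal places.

Convert to linear (a loss of L dB is a gain of −L dB): F_i = 10^(NF_i/10), G_i = 10^(G_i,dB/10)
  Stage 1: F_1 = 10^(0.887/10) = 1.227, G_1 = 10^(20.8/10) = 120.2
  Stage 2: F_2 = 10^(3.17/10) = 2.075, G_2 = 10^(8.37/10) = 6.871
Friis cascade:
  F = 1.227 + (2.075 − 1)/120.2 = 1.236
NF = 10 log₁₀(1.236) = 0.92 dB

0.92 dB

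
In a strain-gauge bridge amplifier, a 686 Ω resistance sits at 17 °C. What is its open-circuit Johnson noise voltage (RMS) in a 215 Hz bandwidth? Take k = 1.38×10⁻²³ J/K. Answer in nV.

T = 17 °C + 273.15 = 290.15 K
V_n = √(4kTRB)
4kTRB = 4 × 1.38×10⁻²³ × 290.15 × 6.86×10² × 2.15×10² = 2.36×10⁻¹⁵ V²
V_n = √(2.36×10⁻¹⁵) = 4.86×10⁻⁸ V = 48.6 nV

48.6 nV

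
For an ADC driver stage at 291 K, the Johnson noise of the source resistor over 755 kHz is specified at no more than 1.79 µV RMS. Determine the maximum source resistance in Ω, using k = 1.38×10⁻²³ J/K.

264 Ω

Johnson–Nyquist: V_n = √(4kTRB) ⇒ R = V_n² / (4kTB)
4kTB = 4 × 1.38×10⁻²³ × 291 × 7.55×10⁵ = 1.21×10⁻¹⁴
R = (1.79×10⁻⁶)² / 1.21×10⁻¹⁴ = 2.64×10² Ω = 264 Ω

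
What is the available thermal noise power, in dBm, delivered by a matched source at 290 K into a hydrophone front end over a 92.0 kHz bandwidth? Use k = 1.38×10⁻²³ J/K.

−124.3 dBm

P_n = kTB = 1.38×10⁻²³ × 290 × 9.20×10⁴ = 3.68×10⁻¹⁶ W
In dBm: 10 log₁₀(3.68×10⁻¹⁶ / 10⁻³) = −124.3 dBm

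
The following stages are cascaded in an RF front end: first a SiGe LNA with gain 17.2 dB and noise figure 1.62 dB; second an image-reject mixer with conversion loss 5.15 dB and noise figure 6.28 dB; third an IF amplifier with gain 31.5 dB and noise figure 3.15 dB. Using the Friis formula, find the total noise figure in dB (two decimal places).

1.99 dB

Convert to linear (a loss of L dB is a gain of −L dB): F_i = 10^(NF_i/10), G_i = 10^(G_i,dB/10)
  Stage 1: F_1 = 10^(1.62/10) = 1.452, G_1 = 10^(17.2/10) = 52.48
  Stage 2: F_2 = 10^(6.28/10) = 4.246, G_2 = 10^(−5.15/10) = 0.3055
  Stage 3: F_3 = 10^(3.15/10) = 2.065, G_3 = 10^(31.5/10) = 1413
Friis cascade:
  F = 1.452 + (4.246 − 1)/52.48 + (2.065 − 1)/16.03 = 1.580
NF = 10 log₁₀(1.580) = 1.99 dB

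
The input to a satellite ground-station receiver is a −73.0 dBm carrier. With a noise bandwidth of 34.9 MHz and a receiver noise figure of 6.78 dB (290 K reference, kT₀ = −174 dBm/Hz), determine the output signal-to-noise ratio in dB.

Noise floor: N = −174 + 10 log₁₀(B) + NF
10 log₁₀(3.49×10⁷) = 75.43 dB
N = −174 + 75.43 + 6.78 = −91.79 dBm
SNR = P_sig − N = −73.0 − (−91.79) = 18.79 dB → 18.8 dB

18.8 dB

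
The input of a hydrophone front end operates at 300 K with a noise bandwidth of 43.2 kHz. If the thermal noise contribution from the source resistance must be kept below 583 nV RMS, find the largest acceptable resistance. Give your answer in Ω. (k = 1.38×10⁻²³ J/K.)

Johnson–Nyquist: V_n = √(4kTRB) ⇒ R = V_n² / (4kTB)
4kTB = 4 × 1.38×10⁻²³ × 300 × 4.32×10⁴ = 7.15×10⁻¹⁶
R = (5.83×10⁻⁷)² / 7.15×10⁻¹⁶ = 4.75×10² Ω = 475 Ω

475 Ω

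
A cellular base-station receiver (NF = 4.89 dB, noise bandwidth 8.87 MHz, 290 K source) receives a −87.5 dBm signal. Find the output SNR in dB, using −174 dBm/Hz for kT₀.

Noise floor: N = −174 + 10 log₁₀(B) + NF
10 log₁₀(8.87×10⁶) = 69.48 dB
N = −174 + 69.48 + 4.89 = −99.63 dBm
SNR = P_sig − N = −87.5 − (−99.63) = 12.13 dB → 12.1 dB

12.1 dB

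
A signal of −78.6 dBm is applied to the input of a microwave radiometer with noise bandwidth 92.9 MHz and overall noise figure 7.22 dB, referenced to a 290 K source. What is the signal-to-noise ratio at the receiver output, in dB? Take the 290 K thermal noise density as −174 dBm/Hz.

Noise floor: N = −174 + 10 log₁₀(B) + NF
10 log₁₀(9.29×10⁷) = 79.68 dB
N = −174 + 79.68 + 7.22 = −87.10 dBm
SNR = P_sig − N = −78.6 − (−87.10) = 8.50 dB → 8.5 dB

8.5 dB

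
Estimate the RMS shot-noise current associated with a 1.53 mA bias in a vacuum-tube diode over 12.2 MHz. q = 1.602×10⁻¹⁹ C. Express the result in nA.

I_n = √(2qI·B)
2qI·B = 2 × 1.602×10⁻¹⁹ × 1.53×10⁻³ × 1.22×10⁷ = 5.98×10⁻¹⁵ A²
I_n = √(5.98×10⁻¹⁵) = 7.73×10⁻⁸ A = 77.3 nA

77.3 nA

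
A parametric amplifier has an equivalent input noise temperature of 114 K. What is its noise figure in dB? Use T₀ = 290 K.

1.44 dB

F = 1 + T_e/T₀ = 1 + 114/290 = 1.3931
NF = 10 log₁₀(1.3931) = 1.44 dB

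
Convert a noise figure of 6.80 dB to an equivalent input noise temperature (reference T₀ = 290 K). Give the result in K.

1098 K

F = 10^(6.80/10) = 4.7863
T_e = (F − 1)·T₀ = (4.7863 − 1) × 290 = 1098 K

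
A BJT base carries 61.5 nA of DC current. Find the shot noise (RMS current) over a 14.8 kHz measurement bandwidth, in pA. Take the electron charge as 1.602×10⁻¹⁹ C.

17.1 pA

I_n = √(2qI·B)
2qI·B = 2 × 1.602×10⁻¹⁹ × 6.15×10⁻⁸ × 1.48×10⁴ = 2.92×10⁻²² A²
I_n = √(2.92×10⁻²²) = 1.71×10⁻¹¹ A = 17.1 pA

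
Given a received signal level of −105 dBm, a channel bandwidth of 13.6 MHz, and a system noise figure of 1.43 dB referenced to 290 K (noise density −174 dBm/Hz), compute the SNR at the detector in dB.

Noise floor: N = −174 + 10 log₁₀(B) + NF
10 log₁₀(1.36×10⁷) = 71.34 dB
N = −174 + 71.34 + 1.43 = −101.23 dBm
SNR = P_sig − N = −105 − (−101.23) = −3.77 dB → −3.8 dB

−3.8 dB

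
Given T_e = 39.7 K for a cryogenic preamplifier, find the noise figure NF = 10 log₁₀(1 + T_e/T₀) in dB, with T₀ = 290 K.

F = 1 + T_e/T₀ = 1 + 39.7/290 = 1.1369
NF = 10 log₁₀(1.1369) = 0.557 dB

0.557 dB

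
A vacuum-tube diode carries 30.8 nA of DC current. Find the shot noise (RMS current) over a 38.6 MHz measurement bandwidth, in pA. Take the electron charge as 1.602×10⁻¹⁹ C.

617 pA

I_n = √(2qI·B)
2qI·B = 2 × 1.602×10⁻¹⁹ × 3.08×10⁻⁸ × 3.86×10⁷ = 3.81×10⁻¹⁹ A²
I_n = √(3.81×10⁻¹⁹) = 6.17×10⁻¹⁰ A = 617 pA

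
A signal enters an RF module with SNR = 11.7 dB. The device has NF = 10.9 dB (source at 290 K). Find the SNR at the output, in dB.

0.8 dB

By definition F = SNR_in/SNR_out, so in dB: SNR_out = SNR_in − NF
SNR_out = 11.7 − 10.9 = 0.8 dB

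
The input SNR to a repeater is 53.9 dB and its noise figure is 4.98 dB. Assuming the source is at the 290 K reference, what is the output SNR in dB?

By definition F = SNR_in/SNR_out, so in dB: SNR_out = SNR_in − NF
SNR_out = 53.9 − 4.98 = 48.92 dB

48.92 dB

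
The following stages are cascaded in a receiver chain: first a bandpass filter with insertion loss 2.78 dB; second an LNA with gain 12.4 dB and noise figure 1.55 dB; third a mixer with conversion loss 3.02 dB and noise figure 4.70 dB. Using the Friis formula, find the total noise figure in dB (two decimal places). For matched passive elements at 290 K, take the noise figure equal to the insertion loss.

4.66 dB

Convert to linear (a loss of L dB is a gain of −L dB): F_i = 10^(NF_i/10), G_i = 10^(G_i,dB/10)
  Stage 1: F_1 = 10^(2.78/10) = 1.897, G_1 = 10^(−2.78/10) = 0.5272
  Stage 2: F_2 = 10^(1.55/10) = 1.429, G_2 = 10^(12.4/10) = 17.38
  Stage 3: F_3 = 10^(4.70/10) = 2.951, G_3 = 10^(−3.02/10) = 0.4989
Friis cascade:
  F = 1.897 + (1.429 − 1)/0.5272 + (2.951 − 1)/9.162 = 2.923
NF = 10 log₁₀(2.923) = 4.66 dB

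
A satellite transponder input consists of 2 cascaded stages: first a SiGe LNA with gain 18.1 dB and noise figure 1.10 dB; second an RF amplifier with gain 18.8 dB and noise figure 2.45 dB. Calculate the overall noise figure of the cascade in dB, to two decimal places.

Convert to linear (a loss of L dB is a gain of −L dB): F_i = 10^(NF_i/10), G_i = 10^(G_i,dB/10)
  Stage 1: F_1 = 10^(1.10/10) = 1.288, G_1 = 10^(18.1/10) = 64.57
  Stage 2: F_2 = 10^(2.45/10) = 1.758, G_2 = 10^(18.8/10) = 75.86
Friis cascade:
  F = 1.288 + (1.758 − 1)/64.57 = 1.300
NF = 10 log₁₀(1.300) = 1.14 dB

1.14 dB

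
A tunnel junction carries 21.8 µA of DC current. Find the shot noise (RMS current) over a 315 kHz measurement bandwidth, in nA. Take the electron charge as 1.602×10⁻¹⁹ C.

1.48 nA

I_n = √(2qI·B)
2qI·B = 2 × 1.602×10⁻¹⁹ × 2.18×10⁻⁵ × 3.15×10⁵ = 2.20×10⁻¹⁸ A²
I_n = √(2.20×10⁻¹⁸) = 1.48×10⁻⁹ A = 1.48 nA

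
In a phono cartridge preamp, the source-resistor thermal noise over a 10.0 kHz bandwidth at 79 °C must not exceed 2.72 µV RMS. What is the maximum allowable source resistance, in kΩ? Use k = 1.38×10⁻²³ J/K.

T = 79 °C + 273.15 = 352.15 K
Johnson–Nyquist: V_n = √(4kTRB) ⇒ R = V_n² / (4kTB)
4kTB = 4 × 1.38×10⁻²³ × 352.15 × 1.00×10⁴ = 1.94×10⁻¹⁶
R = (2.72×10⁻⁶)² / 1.94×10⁻¹⁶ = 3.81×10⁴ Ω = 38.1 kΩ

38.1 kΩ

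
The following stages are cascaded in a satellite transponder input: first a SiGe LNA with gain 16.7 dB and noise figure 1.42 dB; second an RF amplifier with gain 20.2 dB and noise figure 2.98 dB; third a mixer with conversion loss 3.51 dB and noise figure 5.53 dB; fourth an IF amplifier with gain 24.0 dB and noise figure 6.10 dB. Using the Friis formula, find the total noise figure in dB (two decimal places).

Convert to linear (a loss of L dB is a gain of −L dB): F_i = 10^(NF_i/10), G_i = 10^(G_i,dB/10)
  Stage 1: F_1 = 10^(1.42/10) = 1.387, G_1 = 10^(16.7/10) = 46.77
  Stage 2: F_2 = 10^(2.98/10) = 1.986, G_2 = 10^(20.2/10) = 104.7
  Stage 3: F_3 = 10^(5.53/10) = 3.573, G_3 = 10^(−3.51/10) = 0.4457
  Stage 4: F_4 = 10^(6.10/10) = 4.074, G_4 = 10^(24.0/10) = 251.2
Friis cascade:
  F = 1.387 + (1.986 − 1)/46.77 + (3.573 − 1)/4898 + (4.074 − 1)/2183 = 1.410
NF = 10 log₁₀(1.410) = 1.49 dB

1.49 dB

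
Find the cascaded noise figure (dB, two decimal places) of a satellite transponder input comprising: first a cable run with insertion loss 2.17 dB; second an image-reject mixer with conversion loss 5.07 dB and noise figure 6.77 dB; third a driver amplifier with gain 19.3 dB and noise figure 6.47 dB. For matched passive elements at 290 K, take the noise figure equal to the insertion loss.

Convert to linear (a loss of L dB is a gain of −L dB): F_i = 10^(NF_i/10), G_i = 10^(G_i,dB/10)
  Stage 1: F_1 = 10^(2.17/10) = 1.648, G_1 = 10^(−2.17/10) = 0.6067
  Stage 2: F_2 = 10^(6.77/10) = 4.753, G_2 = 10^(−5.07/10) = 0.3112
  Stage 3: F_3 = 10^(6.47/10) = 4.436, G_3 = 10^(19.3/10) = 85.11
Friis cascade:
  F = 1.648 + (4.753 − 1)/0.6067 + (4.436 − 1)/0.1888 = 26.03
NF = 10 log₁₀(26.03) = 14.16 dB

14.16 dB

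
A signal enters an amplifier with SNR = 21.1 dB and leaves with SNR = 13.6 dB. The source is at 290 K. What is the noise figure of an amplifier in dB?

NF (dB) = SNR_in(dB) − SNR_out(dB) when the source is at T₀
NF = 21.1 − 13.6 = 7.5 dB

7.5 dB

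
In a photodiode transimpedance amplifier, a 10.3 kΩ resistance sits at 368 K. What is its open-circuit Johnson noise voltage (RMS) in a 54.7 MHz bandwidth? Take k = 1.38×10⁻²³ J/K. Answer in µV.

V_n = √(4kTRB)
4kTRB = 4 × 1.38×10⁻²³ × 368 × 1.03×10⁴ × 5.47×10⁷ = 1.14×10⁻⁸ V²
V_n = √(1.14×10⁻⁸) = 1.07×10⁻⁴ V = 107 µV

107 µV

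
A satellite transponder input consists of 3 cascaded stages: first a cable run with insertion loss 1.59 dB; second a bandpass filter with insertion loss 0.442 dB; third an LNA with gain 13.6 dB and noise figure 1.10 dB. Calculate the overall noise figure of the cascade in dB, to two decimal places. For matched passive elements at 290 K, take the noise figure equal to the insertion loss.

Convert to linear (a loss of L dB is a gain of −L dB): F_i = 10^(NF_i/10), G_i = 10^(G_i,dB/10)
  Stage 1: F_1 = 10^(1.59/10) = 1.442, G_1 = 10^(−1.59/10) = 0.6934
  Stage 2: F_2 = 10^(0.442/10) = 1.107, G_2 = 10^(−0.442/10) = 0.9032
  Stage 3: F_3 = 10^(1.10/10) = 1.288, G_3 = 10^(13.6/10) = 22.91
Friis cascade:
  F = 1.442 + (1.107 − 1)/0.6934 + (1.288 − 1)/0.6263 = 2.057
NF = 10 log₁₀(2.057) = 3.13 dB

3.13 dB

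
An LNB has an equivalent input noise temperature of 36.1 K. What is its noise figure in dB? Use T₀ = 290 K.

F = 1 + T_e/T₀ = 1 + 36.1/290 = 1.12448
NF = 10 log₁₀(1.12448) = 0.510 dB

0.510 dB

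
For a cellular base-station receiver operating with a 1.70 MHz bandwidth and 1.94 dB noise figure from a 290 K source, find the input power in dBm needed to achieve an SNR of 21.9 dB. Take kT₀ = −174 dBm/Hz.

−87.9 dBm

Sensitivity = −174 + 10 log₁₀(B) + NF + SNR_min
= −174 + 62.3 + 1.94 + 21.9
= −87.86 dBm → −87.9 dBm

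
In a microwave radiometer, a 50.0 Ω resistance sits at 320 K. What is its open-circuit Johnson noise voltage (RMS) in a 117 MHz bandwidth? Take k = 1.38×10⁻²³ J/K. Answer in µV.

V_n = √(4kTRB)
4kTRB = 4 × 1.38×10⁻²³ × 320 × 5.00×10¹ × 1.17×10⁸ = 1.03×10⁻¹⁰ V²
V_n = √(1.03×10⁻¹⁰) = 1.02×10⁻⁵ V = 10.2 µV

10.2 µV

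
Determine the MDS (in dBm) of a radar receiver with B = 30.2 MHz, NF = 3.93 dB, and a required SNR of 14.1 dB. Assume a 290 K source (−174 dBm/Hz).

Sensitivity = −174 + 10 log₁₀(B) + NF + SNR_min
= −174 + 74.8 + 3.93 + 14.1
= −81.17 dBm → −81.2 dBm

−81.2 dBm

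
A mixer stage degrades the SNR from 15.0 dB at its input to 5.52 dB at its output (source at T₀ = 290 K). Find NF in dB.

9.48 dB

NF (dB) = SNR_in(dB) − SNR_out(dB) when the source is at T₀
NF = 15.0 − 5.52 = 9.48 dB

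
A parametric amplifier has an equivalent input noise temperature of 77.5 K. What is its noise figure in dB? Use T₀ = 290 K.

1.03 dB

F = 1 + T_e/T₀ = 1 + 77.5/290 = 1.26724
NF = 10 log₁₀(1.26724) = 1.03 dB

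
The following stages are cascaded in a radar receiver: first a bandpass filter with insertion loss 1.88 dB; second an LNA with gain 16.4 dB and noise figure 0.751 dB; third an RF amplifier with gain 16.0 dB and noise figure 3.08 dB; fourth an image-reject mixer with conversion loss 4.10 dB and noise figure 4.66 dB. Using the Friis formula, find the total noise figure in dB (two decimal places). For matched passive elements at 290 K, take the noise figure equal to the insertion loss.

Convert to linear (a loss of L dB is a gain of −L dB): F_i = 10^(NF_i/10), G_i = 10^(G_i,dB/10)
  Stage 1: F_1 = 10^(1.88/10) = 1.542, G_1 = 10^(−1.88/10) = 0.6486
  Stage 2: F_2 = 10^(0.751/10) = 1.189, G_2 = 10^(16.4/10) = 43.65
  Stage 3: F_3 = 10^(3.08/10) = 2.032, G_3 = 10^(16.0/10) = 39.81
  Stage 4: F_4 = 10^(4.66/10) = 2.924, G_4 = 10^(−4.10/10) = 0.3890
Friis cascade:
  F = 1.542 + (1.189 − 1)/0.6486 + (2.032 − 1)/28.31 + (2.924 − 1)/1127 = 1.871
NF = 10 log₁₀(1.871) = 2.72 dB

2.72 dB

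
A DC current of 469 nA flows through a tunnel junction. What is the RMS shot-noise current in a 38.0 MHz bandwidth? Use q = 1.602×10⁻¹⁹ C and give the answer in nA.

I_n = √(2qI·B)
2qI·B = 2 × 1.602×10⁻¹⁹ × 4.69×10⁻⁷ × 3.80×10⁷ = 5.71×10⁻¹⁸ A²
I_n = √(5.71×10⁻¹⁸) = 2.39×10⁻⁹ A = 2.39 nA

2.39 nA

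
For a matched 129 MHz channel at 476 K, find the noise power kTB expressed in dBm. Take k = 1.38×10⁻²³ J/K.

P_n = kTB = 1.38×10⁻²³ × 476 × 1.29×10⁸ = 8.47×10⁻¹³ W
In dBm: 10 log₁₀(8.47×10⁻¹³ / 10⁻³) = −90.7 dBm

−90.7 dBm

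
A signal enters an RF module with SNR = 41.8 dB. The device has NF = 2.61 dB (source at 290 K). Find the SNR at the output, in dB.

By definition F = SNR_in/SNR_out, so in dB: SNR_out = SNR_in − NF
SNR_out = 41.8 − 2.61 = 39.19 dB

39.19 dB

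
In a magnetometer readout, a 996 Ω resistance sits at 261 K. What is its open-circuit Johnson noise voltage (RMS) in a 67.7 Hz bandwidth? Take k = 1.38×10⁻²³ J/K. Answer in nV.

V_n = √(4kTRB)
4kTRB = 4 × 1.38×10⁻²³ × 261 × 9.96×10² × 6.77×10¹ = 9.71×10⁻¹⁶ V²
V_n = √(9.71×10⁻¹⁶) = 3.12×10⁻⁸ V = 31.2 nV

31.2 nV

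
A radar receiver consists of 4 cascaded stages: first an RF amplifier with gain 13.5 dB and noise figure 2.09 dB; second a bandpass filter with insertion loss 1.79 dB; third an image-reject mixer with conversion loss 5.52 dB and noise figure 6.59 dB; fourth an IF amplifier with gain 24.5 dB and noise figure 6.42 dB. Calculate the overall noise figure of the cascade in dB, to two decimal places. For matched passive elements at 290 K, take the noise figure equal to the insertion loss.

4.31 dB

Convert to linear (a loss of L dB is a gain of −L dB): F_i = 10^(NF_i/10), G_i = 10^(G_i,dB/10)
  Stage 1: F_1 = 10^(2.09/10) = 1.618, G_1 = 10^(13.5/10) = 22.39
  Stage 2: F_2 = 10^(1.79/10) = 1.510, G_2 = 10^(−1.79/10) = 0.6622
  Stage 3: F_3 = 10^(6.59/10) = 4.560, G_3 = 10^(−5.52/10) = 0.2805
  Stage 4: F_4 = 10^(6.42/10) = 4.385, G_4 = 10^(24.5/10) = 281.8
Friis cascade:
  F = 1.618 + (1.510 − 1)/22.39 + (4.560 − 1)/14.83 + (4.385 − 1)/4.159 = 2.695
NF = 10 log₁₀(2.695) = 4.31 dB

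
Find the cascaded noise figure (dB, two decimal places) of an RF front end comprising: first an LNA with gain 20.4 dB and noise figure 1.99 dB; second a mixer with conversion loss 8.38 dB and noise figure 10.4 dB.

2.23 dB

Convert to linear (a loss of L dB is a gain of −L dB): F_i = 10^(NF_i/10), G_i = 10^(G_i,dB/10)
  Stage 1: F_1 = 10^(1.99/10) = 1.581, G_1 = 10^(20.4/10) = 109.6
  Stage 2: F_2 = 10^(10.4/10) = 10.96, G_2 = 10^(−8.38/10) = 0.1452
Friis cascade:
  F = 1.581 + (10.96 − 1)/109.6 = 1.672
NF = 10 log₁₀(1.672) = 2.23 dB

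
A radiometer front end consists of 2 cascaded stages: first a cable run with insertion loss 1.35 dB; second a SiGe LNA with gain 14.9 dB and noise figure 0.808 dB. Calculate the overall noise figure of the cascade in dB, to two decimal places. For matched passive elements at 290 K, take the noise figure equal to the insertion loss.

2.16 dB

Convert to linear (a loss of L dB is a gain of −L dB): F_i = 10^(NF_i/10), G_i = 10^(G_i,dB/10)
  Stage 1: F_1 = 10^(1.35/10) = 1.365, G_1 = 10^(−1.35/10) = 0.7328
  Stage 2: F_2 = 10^(0.808/10) = 1.204, G_2 = 10^(14.9/10) = 30.90
Friis cascade:
  F = 1.365 + (1.204 − 1)/0.7328 = 1.644
NF = 10 log₁₀(1.644) = 2.16 dB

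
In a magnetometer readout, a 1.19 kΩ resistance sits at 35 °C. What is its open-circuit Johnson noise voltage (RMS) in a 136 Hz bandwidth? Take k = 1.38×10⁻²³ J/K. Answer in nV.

52.5 nV

T = 35 °C + 273.15 = 308.15 K
V_n = √(4kTRB)
4kTRB = 4 × 1.38×10⁻²³ × 308.15 × 1.19×10³ × 1.36×10² = 2.75×10⁻¹⁵ V²
V_n = √(2.75×10⁻¹⁵) = 5.25×10⁻⁸ V = 52.5 nV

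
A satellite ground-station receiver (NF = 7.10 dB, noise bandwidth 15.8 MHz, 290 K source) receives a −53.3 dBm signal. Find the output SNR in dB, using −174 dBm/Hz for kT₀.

Noise floor: N = −174 + 10 log₁₀(B) + NF
10 log₁₀(1.58×10⁷) = 71.99 dB
N = −174 + 71.99 + 7.10 = −94.91 dBm
SNR = P_sig − N = −53.3 − (−94.91) = 41.61 dB → 41.6 dB

41.6 dB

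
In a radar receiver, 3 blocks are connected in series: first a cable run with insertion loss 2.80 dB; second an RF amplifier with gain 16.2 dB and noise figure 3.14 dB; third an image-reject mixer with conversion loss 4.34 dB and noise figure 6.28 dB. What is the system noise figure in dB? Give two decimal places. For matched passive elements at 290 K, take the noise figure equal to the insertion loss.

6.10 dB

Convert to linear (a loss of L dB is a gain of −L dB): F_i = 10^(NF_i/10), G_i = 10^(G_i,dB/10)
  Stage 1: F_1 = 10^(2.80/10) = 1.905, G_1 = 10^(−2.80/10) = 0.5248
  Stage 2: F_2 = 10^(3.14/10) = 2.061, G_2 = 10^(16.2/10) = 41.69
  Stage 3: F_3 = 10^(6.28/10) = 4.246, G_3 = 10^(−4.34/10) = 0.3681
Friis cascade:
  F = 1.905 + (2.061 − 1)/0.5248 + (4.246 − 1)/21.88 = 4.075
NF = 10 log₁₀(4.075) = 6.10 dB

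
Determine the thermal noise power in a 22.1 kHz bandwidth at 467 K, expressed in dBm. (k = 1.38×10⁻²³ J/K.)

P_n = kTB = 1.38×10⁻²³ × 467 × 2.21×10⁴ = 1.42×10⁻¹⁶ W
In dBm: 10 log₁₀(1.42×10⁻¹⁶ / 10⁻³) = −128.5 dBm

−128.5 dBm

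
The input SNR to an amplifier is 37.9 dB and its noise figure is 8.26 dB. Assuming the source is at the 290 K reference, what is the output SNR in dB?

By definition F = SNR_in/SNR_out, so in dB: SNR_out = SNR_in − NF
SNR_out = 37.9 − 8.26 = 29.64 dB

29.64 dB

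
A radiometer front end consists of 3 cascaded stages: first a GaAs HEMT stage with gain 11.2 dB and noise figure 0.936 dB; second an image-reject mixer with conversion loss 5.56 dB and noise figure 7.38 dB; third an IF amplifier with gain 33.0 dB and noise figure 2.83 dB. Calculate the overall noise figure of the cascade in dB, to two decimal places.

2.63 dB

Convert to linear (a loss of L dB is a gain of −L dB): F_i = 10^(NF_i/10), G_i = 10^(G_i,dB/10)
  Stage 1: F_1 = 10^(0.936/10) = 1.241, G_1 = 10^(11.2/10) = 13.18
  Stage 2: F_2 = 10^(7.38/10) = 5.470, G_2 = 10^(−5.56/10) = 0.2780
  Stage 3: F_3 = 10^(2.83/10) = 1.919, G_3 = 10^(33.0/10) = 1995
Friis cascade:
  F = 1.241 + (5.470 − 1)/13.18 + (1.919 − 1)/3.664 = 1.830
NF = 10 log₁₀(1.830) = 2.63 dB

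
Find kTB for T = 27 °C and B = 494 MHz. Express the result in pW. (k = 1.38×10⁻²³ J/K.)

2.05 pW

T = 27 °C + 273.15 = 300.15 K
P_n = kTB = 1.38×10⁻²³ × 300.15 × 4.94×10⁸ = 2.05×10⁻¹² W = 2.05 pW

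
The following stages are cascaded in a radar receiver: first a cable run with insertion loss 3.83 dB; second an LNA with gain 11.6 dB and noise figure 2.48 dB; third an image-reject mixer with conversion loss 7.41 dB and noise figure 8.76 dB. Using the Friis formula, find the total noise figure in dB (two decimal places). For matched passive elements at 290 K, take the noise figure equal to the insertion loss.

7.30 dB

Convert to linear (a loss of L dB is a gain of −L dB): F_i = 10^(NF_i/10), G_i = 10^(G_i,dB/10)
  Stage 1: F_1 = 10^(3.83/10) = 2.415, G_1 = 10^(−3.83/10) = 0.4140
  Stage 2: F_2 = 10^(2.48/10) = 1.770, G_2 = 10^(11.6/10) = 14.45
  Stage 3: F_3 = 10^(8.76/10) = 7.516, G_3 = 10^(−7.41/10) = 0.1816
Friis cascade:
  F = 2.415 + (1.770 − 1)/0.4140 + (7.516 − 1)/5.984 = 5.365
NF = 10 log₁₀(5.365) = 7.30 dB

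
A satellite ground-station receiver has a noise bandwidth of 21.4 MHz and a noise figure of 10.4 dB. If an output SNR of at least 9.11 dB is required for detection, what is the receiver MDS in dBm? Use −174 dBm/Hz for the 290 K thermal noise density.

Sensitivity = −174 + 10 log₁₀(B) + NF + SNR_min
= −174 + 73.3 + 10.4 + 9.11
= −81.19 dBm → −81.2 dBm

−81.2 dBm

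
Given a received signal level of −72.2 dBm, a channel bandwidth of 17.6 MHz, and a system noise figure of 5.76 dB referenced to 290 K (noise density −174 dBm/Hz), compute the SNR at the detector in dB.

Noise floor: N = −174 + 10 log₁₀(B) + NF
10 log₁₀(1.76×10⁷) = 72.46 dB
N = −174 + 72.46 + 5.76 = −95.78 dBm
SNR = P_sig − N = −72.2 − (−95.78) = 23.58 dB → 23.6 dB

23.6 dB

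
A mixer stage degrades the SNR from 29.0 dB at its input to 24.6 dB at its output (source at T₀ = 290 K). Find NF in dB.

4.4 dB

NF (dB) = SNR_in(dB) − SNR_out(dB) when the source is at T₀
NF = 29.0 − 24.6 = 4.4 dB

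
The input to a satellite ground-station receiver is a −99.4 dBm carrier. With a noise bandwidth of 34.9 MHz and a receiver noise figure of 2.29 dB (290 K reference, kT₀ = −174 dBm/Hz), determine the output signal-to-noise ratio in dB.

Noise floor: N = −174 + 10 log₁₀(B) + NF
10 log₁₀(3.49×10⁷) = 75.43 dB
N = −174 + 75.43 + 2.29 = −96.28 dBm
SNR = P_sig − N = −99.4 − (−96.28) = −3.12 dB → −3.1 dB

−3.1 dB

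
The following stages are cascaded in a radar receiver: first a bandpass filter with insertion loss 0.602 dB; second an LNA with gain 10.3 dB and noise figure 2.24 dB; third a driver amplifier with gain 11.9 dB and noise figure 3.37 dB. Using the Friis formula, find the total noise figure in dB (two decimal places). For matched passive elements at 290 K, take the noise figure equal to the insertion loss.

3.12 dB

Convert to linear (a loss of L dB is a gain of −L dB): F_i = 10^(NF_i/10), G_i = 10^(G_i,dB/10)
  Stage 1: F_1 = 10^(0.602/10) = 1.149, G_1 = 10^(−0.602/10) = 0.8706
  Stage 2: F_2 = 10^(2.24/10) = 1.675, G_2 = 10^(10.3/10) = 10.72
  Stage 3: F_3 = 10^(3.37/10) = 2.173, G_3 = 10^(11.9/10) = 15.49
Friis cascade:
  F = 1.149 + (1.675 − 1)/0.8706 + (2.173 − 1)/9.328 = 2.050
NF = 10 log₁₀(2.050) = 3.12 dB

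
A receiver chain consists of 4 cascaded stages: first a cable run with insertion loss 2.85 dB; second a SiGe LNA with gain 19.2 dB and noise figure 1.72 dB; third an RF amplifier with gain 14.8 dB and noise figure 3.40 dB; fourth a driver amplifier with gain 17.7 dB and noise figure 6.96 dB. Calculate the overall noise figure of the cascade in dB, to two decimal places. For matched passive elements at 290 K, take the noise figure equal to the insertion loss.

Convert to linear (a loss of L dB is a gain of −L dB): F_i = 10^(NF_i/10), G_i = 10^(G_i,dB/10)
  Stage 1: F_1 = 10^(2.85/10) = 1.928, G_1 = 10^(−2.85/10) = 0.5188
  Stage 2: F_2 = 10^(1.72/10) = 1.486, G_2 = 10^(19.2/10) = 83.18
  Stage 3: F_3 = 10^(3.40/10) = 2.188, G_3 = 10^(14.8/10) = 30.20
  Stage 4: F_4 = 10^(6.96/10) = 4.966, G_4 = 10^(17.7/10) = 58.88
Friis cascade:
  F = 1.928 + (1.486 − 1)/0.5188 + (2.188 − 1)/43.15 + (4.966 − 1)/1303 = 2.895
NF = 10 log₁₀(2.895) = 4.62 dB

4.62 dB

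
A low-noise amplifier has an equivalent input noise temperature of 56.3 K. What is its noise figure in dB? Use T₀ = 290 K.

0.771 dB

F = 1 + T_e/T₀ = 1 + 56.3/290 = 1.19414
NF = 10 log₁₀(1.19414) = 0.771 dB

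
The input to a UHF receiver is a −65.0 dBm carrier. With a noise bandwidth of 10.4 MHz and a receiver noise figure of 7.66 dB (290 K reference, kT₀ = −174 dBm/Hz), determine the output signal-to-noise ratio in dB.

Noise floor: N = −174 + 10 log₁₀(B) + NF
10 log₁₀(1.04×10⁷) = 70.17 dB
N = −174 + 70.17 + 7.66 = −96.17 dBm
SNR = P_sig − N = −65.0 − (−96.17) = 31.17 dB → 31.2 dB

31.2 dB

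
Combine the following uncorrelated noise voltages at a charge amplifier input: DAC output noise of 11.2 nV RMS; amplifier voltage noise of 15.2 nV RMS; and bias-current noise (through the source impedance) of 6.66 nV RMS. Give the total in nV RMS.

Uncorrelated sources add in power (mean-square): V_tot = √(ΣV_i²)
V_tot = √[(1.12×10⁻⁸)² + (1.52×10⁻⁸)² + (6.66×10⁻⁹)²] = 2.00×10⁻⁸ V = 20.0 nV

20.0 nV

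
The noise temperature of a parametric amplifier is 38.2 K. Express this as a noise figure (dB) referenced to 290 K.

F = 1 + T_e/T₀ = 1 + 38.2/290 = 1.13172
NF = 10 log₁₀(1.13172) = 0.537 dB

0.537 dB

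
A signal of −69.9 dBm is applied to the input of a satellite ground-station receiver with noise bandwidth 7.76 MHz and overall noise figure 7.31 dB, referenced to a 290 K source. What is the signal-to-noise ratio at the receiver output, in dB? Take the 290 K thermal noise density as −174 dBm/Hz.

27.9 dB

Noise floor: N = −174 + 10 log₁₀(B) + NF
10 log₁₀(7.76×10⁶) = 68.9 dB
N = −174 + 68.9 + 7.31 = −97.79 dBm
SNR = P_sig − N = −69.9 − (−97.79) = 27.89 dB → 27.9 dB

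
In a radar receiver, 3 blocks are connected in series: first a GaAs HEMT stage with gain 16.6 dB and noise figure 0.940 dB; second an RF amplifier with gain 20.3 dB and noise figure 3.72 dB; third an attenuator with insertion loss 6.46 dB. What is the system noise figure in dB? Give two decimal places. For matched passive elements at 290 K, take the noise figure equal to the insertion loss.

Convert to linear (a loss of L dB is a gain of −L dB): F_i = 10^(NF_i/10), G_i = 10^(G_i,dB/10)
  Stage 1: F_1 = 10^(0.940/10) = 1.242, G_1 = 10^(16.6/10) = 45.71
  Stage 2: F_2 = 10^(3.72/10) = 2.355, G_2 = 10^(20.3/10) = 107.2
  Stage 3: F_3 = 10^(6.46/10) = 4.426, G_3 = 10^(−6.46/10) = 0.2259
Friis cascade:
  F = 1.242 + (2.355 − 1)/45.71 + (4.426 − 1)/4898 = 1.272
NF = 10 log₁₀(1.272) = 1.04 dB

1.04 dB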